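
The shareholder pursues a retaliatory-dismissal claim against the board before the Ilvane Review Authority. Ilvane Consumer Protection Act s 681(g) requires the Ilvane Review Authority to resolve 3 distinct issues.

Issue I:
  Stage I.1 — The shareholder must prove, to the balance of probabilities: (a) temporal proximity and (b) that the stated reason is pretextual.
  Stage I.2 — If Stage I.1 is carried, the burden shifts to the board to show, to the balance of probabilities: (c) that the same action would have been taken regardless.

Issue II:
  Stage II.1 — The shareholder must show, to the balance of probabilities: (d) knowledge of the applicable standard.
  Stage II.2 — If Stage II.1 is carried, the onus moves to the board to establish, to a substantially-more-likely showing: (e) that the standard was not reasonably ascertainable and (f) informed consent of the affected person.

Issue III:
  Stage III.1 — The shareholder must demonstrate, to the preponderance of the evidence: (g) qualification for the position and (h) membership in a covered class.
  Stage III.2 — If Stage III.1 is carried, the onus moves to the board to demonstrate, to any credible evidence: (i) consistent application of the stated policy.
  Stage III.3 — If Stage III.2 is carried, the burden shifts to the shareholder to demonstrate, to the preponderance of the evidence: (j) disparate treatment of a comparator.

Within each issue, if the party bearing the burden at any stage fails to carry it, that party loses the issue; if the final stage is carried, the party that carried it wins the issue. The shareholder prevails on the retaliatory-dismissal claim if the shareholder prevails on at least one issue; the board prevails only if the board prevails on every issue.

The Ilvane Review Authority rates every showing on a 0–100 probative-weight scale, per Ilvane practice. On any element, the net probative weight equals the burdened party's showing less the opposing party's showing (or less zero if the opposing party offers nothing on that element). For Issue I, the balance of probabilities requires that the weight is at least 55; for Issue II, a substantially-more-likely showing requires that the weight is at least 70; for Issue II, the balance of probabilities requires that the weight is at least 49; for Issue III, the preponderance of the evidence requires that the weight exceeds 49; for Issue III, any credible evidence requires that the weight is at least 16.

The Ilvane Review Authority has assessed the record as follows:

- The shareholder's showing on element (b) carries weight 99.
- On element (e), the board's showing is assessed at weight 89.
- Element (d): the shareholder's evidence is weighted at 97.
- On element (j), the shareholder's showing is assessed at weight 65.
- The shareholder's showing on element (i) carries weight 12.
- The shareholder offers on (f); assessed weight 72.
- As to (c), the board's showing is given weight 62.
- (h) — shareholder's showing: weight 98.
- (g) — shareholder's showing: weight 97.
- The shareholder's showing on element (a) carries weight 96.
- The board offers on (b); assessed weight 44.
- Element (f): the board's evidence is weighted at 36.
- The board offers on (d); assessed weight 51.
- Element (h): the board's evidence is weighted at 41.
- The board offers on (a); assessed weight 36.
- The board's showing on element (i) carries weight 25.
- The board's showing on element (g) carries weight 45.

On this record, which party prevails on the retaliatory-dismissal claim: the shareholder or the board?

— Issue I —
Stage I.1 (shareholder, the balance of probabilities, weight is at least 55): (a) net 96−36=60 ≥ 55 — meets; (b) net 99−44=55 ≥ 55 — meets.
  All elements met. The burden passes to the board.
Stage I.2 (board, the balance of probabilities, weight is at least 55): (c) 62 ≥ 55 — meets.
  All elements met at the final stage.
Every stage carried; the board prevails on this issue.
— Issue II —
Stage II.1 — burden on shareholder; standard: the balance of probabilities (weight is at least 49).
    (d): 97 − 51 = 46 < 49 [not met]
  Stage II.1 not carried; the shareholder fails its burden.
The board prevails on this issue.
— Issue III —
Stage III.1 — burden on shareholder; standard: the preponderance of the evidence (weight exceeds 49).
    (g): 97 − 45 = 52 > 49 [met]
    (h): 98 − 41 = 57 > 49 [met]
  All elements met. The burden passes to the board.
Stage III.2 — burden on board; standard: any credible evidence (weight is at least 16).
    (i): 25 − 12 = 13 < 16 [not met]
  Stage III.2 not carried; the board fails its burden.
The analysis ends at Stage III.2; the shareholder prevails on this issue.
Per-issue: Issue I → board; Issue II → board; Issue III → shareholder. The shareholder must prevail on at least one issue; overall, the shareholder prevails.

shareholder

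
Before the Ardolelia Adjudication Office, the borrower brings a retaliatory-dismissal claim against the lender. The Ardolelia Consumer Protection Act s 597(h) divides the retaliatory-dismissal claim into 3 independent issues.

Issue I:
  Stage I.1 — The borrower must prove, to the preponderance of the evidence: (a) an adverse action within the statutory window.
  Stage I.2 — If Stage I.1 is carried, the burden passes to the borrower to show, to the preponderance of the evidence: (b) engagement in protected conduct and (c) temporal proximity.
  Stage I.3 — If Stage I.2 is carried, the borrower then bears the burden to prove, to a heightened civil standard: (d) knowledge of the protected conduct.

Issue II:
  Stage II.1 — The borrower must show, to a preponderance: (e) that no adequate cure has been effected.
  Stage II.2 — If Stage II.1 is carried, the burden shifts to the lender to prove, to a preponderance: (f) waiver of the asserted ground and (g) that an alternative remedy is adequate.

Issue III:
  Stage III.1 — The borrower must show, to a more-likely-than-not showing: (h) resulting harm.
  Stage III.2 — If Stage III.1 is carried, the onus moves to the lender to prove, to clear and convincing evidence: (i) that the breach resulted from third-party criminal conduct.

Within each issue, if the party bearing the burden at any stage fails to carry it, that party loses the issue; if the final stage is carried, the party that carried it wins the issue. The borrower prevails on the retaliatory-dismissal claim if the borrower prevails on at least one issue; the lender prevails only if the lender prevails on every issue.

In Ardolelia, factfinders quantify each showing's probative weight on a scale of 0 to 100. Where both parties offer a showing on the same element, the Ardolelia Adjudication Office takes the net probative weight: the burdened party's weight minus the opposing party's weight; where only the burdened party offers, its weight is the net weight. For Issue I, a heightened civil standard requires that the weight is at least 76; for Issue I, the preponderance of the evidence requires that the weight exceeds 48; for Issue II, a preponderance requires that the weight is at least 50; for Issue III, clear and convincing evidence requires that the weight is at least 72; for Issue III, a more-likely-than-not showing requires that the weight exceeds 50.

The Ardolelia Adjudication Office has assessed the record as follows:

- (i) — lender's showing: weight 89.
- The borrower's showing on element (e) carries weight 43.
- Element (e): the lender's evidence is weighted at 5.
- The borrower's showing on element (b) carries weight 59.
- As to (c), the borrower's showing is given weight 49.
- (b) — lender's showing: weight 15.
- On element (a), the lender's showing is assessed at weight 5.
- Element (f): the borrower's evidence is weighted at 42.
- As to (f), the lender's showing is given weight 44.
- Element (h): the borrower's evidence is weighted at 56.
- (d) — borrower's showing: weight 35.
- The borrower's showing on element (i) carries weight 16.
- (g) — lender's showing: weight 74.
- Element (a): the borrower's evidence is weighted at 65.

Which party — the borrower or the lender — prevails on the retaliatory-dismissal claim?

lender

— Issue I —
At Stage I.1 the borrower must meet the preponderance of the evidence (weight exceeds 48): on (a) the weight is 65 less the opposing 5 gives net 60, > 48, so (a) meets the standard.
  All elements met. The borrower retains the burden for Stage I.2.
At Stage I.2 the borrower must meet the preponderance of the evidence (weight exceeds 48): on (b) the weight is 59 less the opposing 15 gives net 44, which does not exceed 48, so (b) does not meet the standard; on (c) the weight is 49, which does exceed 48, so (c) meets the standard.
  Not every element is met, so the borrower fails to carry Stage I.2.
So the lender prevails on this issue.
— Issue II —
Stage II.1 — burden on borrower; standard: a preponderance (weight is at least 50).
    (e): 43 − 5 = 38 < 50 [not met]
  Not every element is met, so the borrower fails to carry Stage II.1.
The analysis ends at Stage II.1; the lender prevails on this issue.
— Issue III —
Stage III.1 (borrower, a more-likely-than-not showing, weight exceeds 50): (h) 56 > 50 — meets.
  All elements met. The burden passes to the lender.
Stage III.2 (lender, clear and convincing evidence, weight is at least 72): (i) net 89−16=73 ≥ 72 — meets.
  All elements met at the final stage.
All stages carried — the lender prevails on this issue.
Per-issue: Issue I → lender; Issue II → lender; Issue III → lender. The borrower must prevail on at least one issue; overall, the lender prevails.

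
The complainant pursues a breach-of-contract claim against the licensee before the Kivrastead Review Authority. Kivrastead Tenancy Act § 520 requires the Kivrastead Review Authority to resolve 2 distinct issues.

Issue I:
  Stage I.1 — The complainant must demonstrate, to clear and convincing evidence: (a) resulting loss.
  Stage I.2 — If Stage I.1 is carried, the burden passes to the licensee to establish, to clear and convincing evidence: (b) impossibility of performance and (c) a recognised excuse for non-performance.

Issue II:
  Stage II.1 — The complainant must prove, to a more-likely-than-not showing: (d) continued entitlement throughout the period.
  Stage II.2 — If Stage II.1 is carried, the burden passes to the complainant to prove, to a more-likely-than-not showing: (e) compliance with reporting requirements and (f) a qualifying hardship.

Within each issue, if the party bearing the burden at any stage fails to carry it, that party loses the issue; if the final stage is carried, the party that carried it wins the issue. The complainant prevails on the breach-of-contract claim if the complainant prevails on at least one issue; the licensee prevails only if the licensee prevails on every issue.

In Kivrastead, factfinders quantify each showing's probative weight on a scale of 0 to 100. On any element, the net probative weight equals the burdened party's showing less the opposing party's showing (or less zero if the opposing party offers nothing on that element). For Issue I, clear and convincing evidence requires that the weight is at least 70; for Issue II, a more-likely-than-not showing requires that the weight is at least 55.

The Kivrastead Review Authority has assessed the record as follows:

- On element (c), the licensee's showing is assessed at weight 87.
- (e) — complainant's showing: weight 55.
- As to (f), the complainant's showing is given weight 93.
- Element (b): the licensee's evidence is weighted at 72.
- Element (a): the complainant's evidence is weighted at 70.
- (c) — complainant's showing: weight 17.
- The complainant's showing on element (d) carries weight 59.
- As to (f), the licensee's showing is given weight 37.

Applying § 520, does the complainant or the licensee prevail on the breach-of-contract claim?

— Issue I —
Stage I.1 — burden on complainant; standard: clear and convincing evidence (weight is at least 70).
    (a): 70 ≥ 70 [met]
  The complainant carries Stage I.1; the licensee now bears the burden.
Stage I.2 — burden on licensee; standard: clear and convincing evidence (weight is at least 70).
    (b): 72 ≥ 70 [met]
    (c): 87 − 17 = 70 ≥ 70 [met]
  Stage I.2 carried; the final stage is satisfied.
All stages carried — the licensee prevails on this issue.
— Issue II —
At Stage II.1 the complainant must meet a more-likely-than-not showing (weight is at least 55): on (d) the weight is 59, which does reach 55, so (d) meets the standard.
  Stage II.1 is satisfied; the complainant continues to bear the burden.
At Stage II.2 the complainant must meet a more-likely-than-not showing (weight is at least 55): on (e) the weight is 55, which does reach 55, so (e) meets the standard; on (f) the weight is 93 less the opposing 37 gives net 56, ≥ 55, so (f) meets the standard.
  All elements met at the final stage.
With every stage satisfied, the complainant prevails on this issue.
Per-issue: Issue I → licensee; Issue II → complainant. The complainant must prevail on at least one issue; overall, the complainant prevails.

complainant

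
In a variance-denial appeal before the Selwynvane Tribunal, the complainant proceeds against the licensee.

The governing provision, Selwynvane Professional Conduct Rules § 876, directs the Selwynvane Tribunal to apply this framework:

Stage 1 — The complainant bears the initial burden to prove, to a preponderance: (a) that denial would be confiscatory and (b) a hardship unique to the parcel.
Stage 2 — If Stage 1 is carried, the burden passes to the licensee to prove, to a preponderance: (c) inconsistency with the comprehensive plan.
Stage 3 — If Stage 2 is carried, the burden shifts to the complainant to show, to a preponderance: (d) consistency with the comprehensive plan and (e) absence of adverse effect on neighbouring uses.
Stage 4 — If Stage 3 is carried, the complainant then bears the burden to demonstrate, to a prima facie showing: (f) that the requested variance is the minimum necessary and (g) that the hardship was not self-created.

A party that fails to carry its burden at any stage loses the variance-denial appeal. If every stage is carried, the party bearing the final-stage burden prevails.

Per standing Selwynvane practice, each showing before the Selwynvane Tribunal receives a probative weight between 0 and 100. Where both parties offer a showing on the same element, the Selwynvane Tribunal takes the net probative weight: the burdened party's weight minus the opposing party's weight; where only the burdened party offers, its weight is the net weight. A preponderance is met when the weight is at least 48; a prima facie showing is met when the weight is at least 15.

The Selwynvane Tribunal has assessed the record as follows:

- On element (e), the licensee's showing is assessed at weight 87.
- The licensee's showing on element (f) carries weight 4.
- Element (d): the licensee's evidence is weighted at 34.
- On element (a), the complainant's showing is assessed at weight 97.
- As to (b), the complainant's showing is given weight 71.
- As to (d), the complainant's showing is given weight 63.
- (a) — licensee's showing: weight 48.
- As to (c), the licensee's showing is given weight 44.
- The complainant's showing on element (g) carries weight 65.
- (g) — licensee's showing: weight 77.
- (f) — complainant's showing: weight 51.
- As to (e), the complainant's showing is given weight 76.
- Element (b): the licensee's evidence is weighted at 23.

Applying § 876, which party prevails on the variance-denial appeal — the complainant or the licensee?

complainant

Stage 1 — burden on complainant; standard: a preponderance (weight is at least 48).
    (a): 97 − 48 = 49 ≥ 48 [met]
    (b): 71 − 23 = 48 ≥ 48 [met]
  Stage 1 carried; the burden shifts to the licensee.
Stage 2 — burden on licensee; standard: a preponderance (weight is at least 48).
    (c): 44 < 48 [not met]
  Stage 2 not carried; the licensee fails its burden.
The complainant prevails.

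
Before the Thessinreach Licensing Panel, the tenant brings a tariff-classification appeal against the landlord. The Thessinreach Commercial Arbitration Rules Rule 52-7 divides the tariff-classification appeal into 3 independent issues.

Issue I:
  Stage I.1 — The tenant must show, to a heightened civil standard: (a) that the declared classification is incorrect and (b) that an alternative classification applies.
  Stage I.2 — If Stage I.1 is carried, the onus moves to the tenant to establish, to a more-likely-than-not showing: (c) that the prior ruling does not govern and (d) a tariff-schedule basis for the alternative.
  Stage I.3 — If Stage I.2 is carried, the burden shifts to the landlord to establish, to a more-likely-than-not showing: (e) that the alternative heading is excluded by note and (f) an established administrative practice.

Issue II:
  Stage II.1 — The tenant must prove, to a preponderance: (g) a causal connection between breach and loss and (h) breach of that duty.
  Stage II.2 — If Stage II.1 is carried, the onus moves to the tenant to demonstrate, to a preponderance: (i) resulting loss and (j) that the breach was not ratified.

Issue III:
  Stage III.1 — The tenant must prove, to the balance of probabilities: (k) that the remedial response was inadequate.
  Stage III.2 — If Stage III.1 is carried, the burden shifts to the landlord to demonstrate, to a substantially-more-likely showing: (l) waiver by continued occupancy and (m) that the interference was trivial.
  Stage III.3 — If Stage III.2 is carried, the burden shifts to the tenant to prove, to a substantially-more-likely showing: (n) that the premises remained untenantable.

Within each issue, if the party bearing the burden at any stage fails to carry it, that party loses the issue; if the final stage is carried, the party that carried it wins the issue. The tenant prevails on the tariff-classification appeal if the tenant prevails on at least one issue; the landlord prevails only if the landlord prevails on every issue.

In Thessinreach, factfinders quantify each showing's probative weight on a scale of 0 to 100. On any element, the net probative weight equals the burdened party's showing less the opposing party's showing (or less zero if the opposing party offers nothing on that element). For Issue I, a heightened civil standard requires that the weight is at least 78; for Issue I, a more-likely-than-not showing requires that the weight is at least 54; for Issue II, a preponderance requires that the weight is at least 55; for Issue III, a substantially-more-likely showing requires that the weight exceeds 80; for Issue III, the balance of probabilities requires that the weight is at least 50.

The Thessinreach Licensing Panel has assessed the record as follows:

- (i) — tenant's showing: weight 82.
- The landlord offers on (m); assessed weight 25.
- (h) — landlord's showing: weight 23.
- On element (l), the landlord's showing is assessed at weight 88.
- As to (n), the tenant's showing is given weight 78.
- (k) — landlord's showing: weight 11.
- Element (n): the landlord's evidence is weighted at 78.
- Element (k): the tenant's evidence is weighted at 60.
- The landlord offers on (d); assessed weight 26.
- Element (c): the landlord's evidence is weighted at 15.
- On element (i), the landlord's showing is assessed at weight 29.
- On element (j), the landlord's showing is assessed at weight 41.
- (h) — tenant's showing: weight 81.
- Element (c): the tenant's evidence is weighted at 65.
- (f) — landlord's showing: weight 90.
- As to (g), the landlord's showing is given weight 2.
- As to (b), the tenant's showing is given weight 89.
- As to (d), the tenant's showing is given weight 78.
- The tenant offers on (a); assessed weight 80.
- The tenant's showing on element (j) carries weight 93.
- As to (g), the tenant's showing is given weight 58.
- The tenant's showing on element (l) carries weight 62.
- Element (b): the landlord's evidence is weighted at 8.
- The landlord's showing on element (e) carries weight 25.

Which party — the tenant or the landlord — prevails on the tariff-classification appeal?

— Issue I —
Stage I.1 — burden on tenant; standard: a heightened civil standard (weight is at least 78).
    (a): 80 ≥ 78 [met]
    (b): 89 − 8 = 81 ≥ 78 [met]
  Stage I.1 is satisfied; the tenant continues to bear the burden.
Stage I.2 — burden on tenant; standard: a more-likely-than-not showing (weight is at least 54).
    (c): 65 − 15 = 50 < 54 [not met]
    (d): 78 − 26 = 52 < 54 [not met]
  Stage I.2 not carried; the tenant fails its burden.
The landlord prevails on this issue.
— Issue II —
Stage II.1 (tenant, a preponderance, weight is at least 55): (g) net 58−2=56 ≥ 55 — meets; (h) net 81−23=58 ≥ 55 — meets.
  Stage II.1 carried; the burden remains with the tenant.
Stage II.2 (tenant, a preponderance, weight is at least 55): (i) net 82−29=53 < 55 — fails; (j) net 93−41=52 < 55 — fails.
  The tenant does not carry Stage II.2.
So the landlord prevails on this issue.
— Issue III —
At Stage III.1 the tenant must meet the balance of probabilities (weight is at least 50): on (k) the weight is 60 less the opposing 11 gives net 49, which does not reach 50, so (k) does not meet the standard.
  The tenant does not carry Stage III.1.
The landlord prevails on this issue.
Per-issue: Issue I → landlord; Issue II → landlord; Issue III → landlord. The tenant must prevail on at least one issue; overall, the landlord prevails.

landlord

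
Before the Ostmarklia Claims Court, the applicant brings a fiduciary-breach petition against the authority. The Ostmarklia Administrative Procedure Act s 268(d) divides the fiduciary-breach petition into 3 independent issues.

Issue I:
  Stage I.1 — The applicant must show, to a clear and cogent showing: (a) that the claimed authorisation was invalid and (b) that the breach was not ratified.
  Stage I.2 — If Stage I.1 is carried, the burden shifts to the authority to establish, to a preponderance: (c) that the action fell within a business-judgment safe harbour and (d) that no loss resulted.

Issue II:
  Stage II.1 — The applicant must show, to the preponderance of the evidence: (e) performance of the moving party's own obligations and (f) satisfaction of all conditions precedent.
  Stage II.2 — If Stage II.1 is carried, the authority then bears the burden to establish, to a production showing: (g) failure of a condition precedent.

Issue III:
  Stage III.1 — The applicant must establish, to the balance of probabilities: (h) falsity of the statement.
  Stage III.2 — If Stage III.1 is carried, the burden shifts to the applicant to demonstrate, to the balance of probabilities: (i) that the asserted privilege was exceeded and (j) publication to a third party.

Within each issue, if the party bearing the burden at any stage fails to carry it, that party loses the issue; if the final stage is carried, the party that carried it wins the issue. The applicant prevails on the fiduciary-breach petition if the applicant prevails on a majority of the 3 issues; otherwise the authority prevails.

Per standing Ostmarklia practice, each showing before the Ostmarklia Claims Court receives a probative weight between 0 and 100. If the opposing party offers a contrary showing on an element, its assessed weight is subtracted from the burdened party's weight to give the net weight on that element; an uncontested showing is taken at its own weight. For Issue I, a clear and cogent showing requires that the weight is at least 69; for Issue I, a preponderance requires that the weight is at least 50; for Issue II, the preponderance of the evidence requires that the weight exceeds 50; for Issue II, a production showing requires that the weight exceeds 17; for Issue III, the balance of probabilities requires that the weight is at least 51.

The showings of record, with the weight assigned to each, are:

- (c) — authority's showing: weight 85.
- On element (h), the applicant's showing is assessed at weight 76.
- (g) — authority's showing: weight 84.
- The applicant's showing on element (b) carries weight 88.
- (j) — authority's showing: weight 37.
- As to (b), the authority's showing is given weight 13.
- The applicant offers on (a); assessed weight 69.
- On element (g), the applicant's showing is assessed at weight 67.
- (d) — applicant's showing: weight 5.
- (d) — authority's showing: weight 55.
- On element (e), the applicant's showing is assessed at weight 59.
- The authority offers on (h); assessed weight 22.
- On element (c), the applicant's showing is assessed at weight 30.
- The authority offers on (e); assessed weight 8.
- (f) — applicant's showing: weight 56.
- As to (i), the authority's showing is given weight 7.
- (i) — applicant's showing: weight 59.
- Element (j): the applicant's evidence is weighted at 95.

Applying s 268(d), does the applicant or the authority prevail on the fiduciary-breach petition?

— Issue I —
At Stage I.1 the applicant must meet a clear and cogent showing (weight is at least 69): on (a) the weight is 69, which does reach 69, so (a) meets the standard; on (b) the weight is 88 less the opposing 13 gives net 75, ≥ 69, so (b) meets the standard.
  Stage I.1 is satisfied; the onus moves to the authority.
At Stage I.2 the authority must meet a preponderance (weight is at least 50): on (c) the weight is 85 less the opposing 30 gives net 55, ≥ 50, so (c) meets the standard; on (d) the weight is 55 less the opposing 5 gives net 50, which does reach 50, so (d) meets the standard.
  All elements met at the final stage.
Every stage carried; the authority prevails on this issue.
— Issue II —
At Stage II.1 the applicant must meet the preponderance of the evidence (weight exceeds 50): on (e) the weight is 59 less the opposing 8 gives net 51, which does exceed 50, so (e) meets the standard; on (f) the weight is 56, which does exceed 50, so (f) meets the standard.
  All elements met. The burden passes to the authority.
At Stage II.2 the authority must meet a production showing (weight exceeds 17): on (g) the weight is 84 less the opposing 67 gives net 17, which does not exceed 17, so (g) does not meet the standard.
  Not every element is met, so the authority fails to carry Stage II.2.
So the applicant prevails on this issue.
— Issue III —
Stage III.1 (applicant, the balance of probabilities, weight is at least 51): (h) net 76−22=54 ≥ 51 — meets.
  Stage III.1 is satisfied; the applicant continues to bear the burden.
Stage III.2 (applicant, the balance of probabilities, weight is at least 51): (i) net 59−7=52 ≥ 51 — meets; (j) net 95−37=58 ≥ 51 — meets.
  Stage III.2 carried; the final stage is satisfied.
With every stage satisfied, the applicant prevails on this issue.
Per-issue: Issue I → authority; Issue II → applicant; Issue III → applicant. The applicant must prevail on a majority of issues; overall, the applicant prevails.

applicant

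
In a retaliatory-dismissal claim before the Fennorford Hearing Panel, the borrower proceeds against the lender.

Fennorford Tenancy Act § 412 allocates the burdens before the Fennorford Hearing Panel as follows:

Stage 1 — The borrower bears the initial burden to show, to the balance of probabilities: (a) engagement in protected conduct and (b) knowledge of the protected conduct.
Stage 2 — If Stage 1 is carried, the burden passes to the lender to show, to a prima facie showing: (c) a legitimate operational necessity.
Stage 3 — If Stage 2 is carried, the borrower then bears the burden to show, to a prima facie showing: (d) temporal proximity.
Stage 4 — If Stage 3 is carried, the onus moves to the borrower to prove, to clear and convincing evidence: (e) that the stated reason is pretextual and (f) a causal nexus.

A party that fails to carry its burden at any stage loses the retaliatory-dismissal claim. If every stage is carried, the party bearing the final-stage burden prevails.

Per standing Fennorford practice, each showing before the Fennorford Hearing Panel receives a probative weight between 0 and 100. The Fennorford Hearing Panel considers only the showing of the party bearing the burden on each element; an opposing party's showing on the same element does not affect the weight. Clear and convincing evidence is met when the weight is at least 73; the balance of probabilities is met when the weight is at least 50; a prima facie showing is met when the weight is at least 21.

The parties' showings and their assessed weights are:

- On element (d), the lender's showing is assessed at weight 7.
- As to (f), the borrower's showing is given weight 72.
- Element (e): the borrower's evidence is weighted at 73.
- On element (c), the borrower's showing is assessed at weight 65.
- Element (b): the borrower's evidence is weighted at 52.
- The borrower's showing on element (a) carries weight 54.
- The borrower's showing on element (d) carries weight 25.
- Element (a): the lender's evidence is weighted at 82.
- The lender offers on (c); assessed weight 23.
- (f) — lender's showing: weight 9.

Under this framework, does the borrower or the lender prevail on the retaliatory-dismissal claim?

Stage 1 (borrower, the balance of probabilities, weight is at least 50): (a) 54 (lender's 82 disregarded) ≥ 50 — meets; (b) 52 ≥ 50 — meets.
  The borrower carries Stage 1; the lender now bears the burden.
Stage 2 (lender, a prima facie showing, weight is at least 21): (c) 23 (borrower's 65 disregarded) ≥ 21 — meets.
  Stage 2 carried; the burden shifts to the borrower.
Stage 3 (borrower, a prima facie showing, weight is at least 21): (d) 25 (lender's 7 disregarded) ≥ 21 — meets.
  All elements met. The borrower retains the burden for Stage 4.
Stage 4 (borrower, clear and convincing evidence, weight is at least 73): (e) 73 ≥ 73 — meets; (f) 72 (lender's 9 disregarded) < 73 — fails.
  The borrower does not carry Stage 4.
The analysis ends at Stage 4; the lender prevails.

lender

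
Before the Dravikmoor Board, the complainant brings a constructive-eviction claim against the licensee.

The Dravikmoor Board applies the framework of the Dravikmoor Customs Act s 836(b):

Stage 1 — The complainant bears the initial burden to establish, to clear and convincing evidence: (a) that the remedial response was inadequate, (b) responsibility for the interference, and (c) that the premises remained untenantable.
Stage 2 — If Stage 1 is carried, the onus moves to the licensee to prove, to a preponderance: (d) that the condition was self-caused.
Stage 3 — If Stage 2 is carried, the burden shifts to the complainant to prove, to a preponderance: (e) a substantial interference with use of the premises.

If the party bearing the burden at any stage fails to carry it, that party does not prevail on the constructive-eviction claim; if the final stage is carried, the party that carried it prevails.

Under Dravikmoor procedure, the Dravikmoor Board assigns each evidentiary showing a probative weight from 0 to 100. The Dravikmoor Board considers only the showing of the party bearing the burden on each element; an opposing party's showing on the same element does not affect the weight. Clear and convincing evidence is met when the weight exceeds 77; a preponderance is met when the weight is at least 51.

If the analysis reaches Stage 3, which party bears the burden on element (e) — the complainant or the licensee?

Stage 3's rule assigns the burden to the complainant (to a preponderance).

complainant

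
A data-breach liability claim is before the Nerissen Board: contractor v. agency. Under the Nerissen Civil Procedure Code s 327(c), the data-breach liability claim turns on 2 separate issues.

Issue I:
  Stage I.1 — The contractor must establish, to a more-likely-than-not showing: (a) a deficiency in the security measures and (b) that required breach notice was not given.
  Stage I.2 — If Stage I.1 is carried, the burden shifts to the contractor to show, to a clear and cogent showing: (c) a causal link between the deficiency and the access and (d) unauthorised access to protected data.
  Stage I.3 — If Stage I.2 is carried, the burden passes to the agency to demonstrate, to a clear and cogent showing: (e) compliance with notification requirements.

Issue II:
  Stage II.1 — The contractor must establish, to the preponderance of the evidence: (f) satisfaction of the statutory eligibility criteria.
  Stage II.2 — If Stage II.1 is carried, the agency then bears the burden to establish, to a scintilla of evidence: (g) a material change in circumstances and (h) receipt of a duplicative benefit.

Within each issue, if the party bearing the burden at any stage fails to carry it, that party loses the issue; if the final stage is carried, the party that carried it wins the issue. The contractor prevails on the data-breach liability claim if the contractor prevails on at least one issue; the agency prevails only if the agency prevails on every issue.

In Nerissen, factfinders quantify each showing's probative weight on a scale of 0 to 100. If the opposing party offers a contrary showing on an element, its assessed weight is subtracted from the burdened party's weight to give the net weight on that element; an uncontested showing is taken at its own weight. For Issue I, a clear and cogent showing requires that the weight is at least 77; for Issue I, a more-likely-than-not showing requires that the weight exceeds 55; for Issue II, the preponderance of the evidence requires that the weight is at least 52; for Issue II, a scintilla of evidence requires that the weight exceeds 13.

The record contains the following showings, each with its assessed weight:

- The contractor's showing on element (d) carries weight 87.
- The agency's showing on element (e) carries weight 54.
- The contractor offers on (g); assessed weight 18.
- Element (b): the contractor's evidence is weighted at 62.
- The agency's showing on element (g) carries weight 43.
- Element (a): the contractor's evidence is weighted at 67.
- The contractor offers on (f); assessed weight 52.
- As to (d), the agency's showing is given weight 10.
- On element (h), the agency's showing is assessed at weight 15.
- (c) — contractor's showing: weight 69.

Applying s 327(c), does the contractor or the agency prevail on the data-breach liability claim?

agency

— Issue I —
Stage I.1 — burden on contractor; standard: a more-likely-than-not showing (weight exceeds 55).
    (a): 67 > 55 [met]
    (b): 62 > 55 [met]
  Stage I.1 carried; the burden remains with the contractor.
Stage I.2 — burden on contractor; standard: a clear and cogent showing (weight is at least 77).
    (c): 69 < 77 [not met]
    (d): 87 − 10 = 77 ≥ 77 [met]
  The contractor does not carry Stage I.2.
So the agency prevails on this issue.
— Issue II —
At Stage II.1 the contractor must meet the preponderance of the evidence (weight is at least 52): on (f) the weight is 52, ≥ 52, so (f) meets the standard.
  Stage II.1 is satisfied; the onus moves to the agency.
At Stage II.2 the agency must meet a scintilla of evidence (weight exceeds 13): on (g) the weight is 43 less the opposing 18 gives net 25, > 13, so (g) meets the standard; on (h) the weight is 15, > 13, so (h) meets the standard.
  All elements met at the final stage.
Every stage carried; the agency prevails on this issue.
Per-issue: Issue I → agency; Issue II → agency. The contractor must prevail on at least one issue; overall, the agency prevails.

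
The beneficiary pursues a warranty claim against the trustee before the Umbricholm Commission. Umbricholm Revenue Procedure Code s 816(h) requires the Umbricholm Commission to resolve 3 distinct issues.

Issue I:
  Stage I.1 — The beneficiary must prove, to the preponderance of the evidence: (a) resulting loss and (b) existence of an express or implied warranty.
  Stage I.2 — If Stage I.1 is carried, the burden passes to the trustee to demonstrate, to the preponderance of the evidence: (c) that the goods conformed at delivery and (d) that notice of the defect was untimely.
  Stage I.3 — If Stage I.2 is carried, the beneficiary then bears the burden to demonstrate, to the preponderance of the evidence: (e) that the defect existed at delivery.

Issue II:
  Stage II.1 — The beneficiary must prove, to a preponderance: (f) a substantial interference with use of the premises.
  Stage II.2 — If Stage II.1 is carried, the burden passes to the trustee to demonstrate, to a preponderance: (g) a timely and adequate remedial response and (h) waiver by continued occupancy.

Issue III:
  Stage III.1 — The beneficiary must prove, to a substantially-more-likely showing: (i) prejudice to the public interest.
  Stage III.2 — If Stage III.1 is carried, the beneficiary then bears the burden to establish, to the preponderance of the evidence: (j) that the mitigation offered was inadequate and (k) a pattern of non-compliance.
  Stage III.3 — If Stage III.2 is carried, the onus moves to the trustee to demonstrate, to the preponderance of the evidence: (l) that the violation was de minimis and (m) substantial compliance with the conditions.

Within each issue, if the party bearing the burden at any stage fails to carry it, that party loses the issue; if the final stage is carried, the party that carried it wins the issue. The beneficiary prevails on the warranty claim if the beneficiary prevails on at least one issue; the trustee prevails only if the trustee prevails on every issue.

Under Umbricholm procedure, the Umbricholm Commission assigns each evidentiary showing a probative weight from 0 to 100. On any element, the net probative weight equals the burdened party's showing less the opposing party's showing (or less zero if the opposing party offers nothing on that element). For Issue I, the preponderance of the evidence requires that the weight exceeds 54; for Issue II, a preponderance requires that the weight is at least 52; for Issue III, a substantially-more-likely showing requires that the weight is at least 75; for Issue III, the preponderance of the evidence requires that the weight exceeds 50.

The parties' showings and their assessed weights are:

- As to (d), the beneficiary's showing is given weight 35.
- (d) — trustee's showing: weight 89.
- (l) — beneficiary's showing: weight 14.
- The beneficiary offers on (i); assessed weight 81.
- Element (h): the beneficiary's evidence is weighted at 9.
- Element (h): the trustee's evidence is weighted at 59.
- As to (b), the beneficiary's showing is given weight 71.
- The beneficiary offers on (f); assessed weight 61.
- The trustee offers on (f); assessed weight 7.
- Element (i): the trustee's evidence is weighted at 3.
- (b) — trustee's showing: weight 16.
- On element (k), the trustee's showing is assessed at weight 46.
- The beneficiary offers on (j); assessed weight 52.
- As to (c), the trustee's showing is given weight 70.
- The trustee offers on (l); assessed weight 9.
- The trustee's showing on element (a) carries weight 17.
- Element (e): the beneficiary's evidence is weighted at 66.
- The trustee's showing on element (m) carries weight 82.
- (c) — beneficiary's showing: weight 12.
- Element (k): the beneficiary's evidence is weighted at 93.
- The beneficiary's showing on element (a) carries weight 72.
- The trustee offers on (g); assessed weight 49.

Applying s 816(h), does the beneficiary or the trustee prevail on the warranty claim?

— Issue I —
Stage I.1 (beneficiary, the preponderance of the evidence, weight exceeds 54): (a) net 72−17=55 > 54 — meets; (b) net 71−16=55 > 54 — meets.
  The beneficiary carries Stage I.1; the trustee now bears the burden.
Stage I.2 (trustee, the preponderance of the evidence, weight exceeds 54): (c) net 70−12=58 > 54 — meets; (d) net 89−35=54 ≤ 54 — fails.
  Not every element is met, so the trustee fails to carry Stage I.2.
So the beneficiary prevails on this issue.
— Issue II —
Stage II.1 (beneficiary, a preponderance, weight is at least 52): (f) net 61−7=54 ≥ 52 — meets.
  Stage II.1 carried; the burden shifts to the trustee.
Stage II.2 (trustee, a preponderance, weight is at least 52): (g) 49 < 52 — fails; (h) net 59−9=50 < 52 — fails.
  Not every element is met, so the trustee fails to carry Stage II.2.
The analysis ends at Stage II.2; the beneficiary prevails on this issue.
— Issue III —
At Stage III.1 the beneficiary must meet a substantially-more-likely showing (weight is at least 75): on (i) the weight is 81 less the opposing 3 gives net 78, which does reach 75, so (i) meets the standard.
  All elements met. The beneficiary retains the burden for Stage III.2.
At Stage III.2 the beneficiary must meet the preponderance of the evidence (weight exceeds 50): on (j) the weight is 52, which does exceed 50, so (j) meets the standard; on (k) the weight is 93 less the opposing 46 gives net 47, ≤ 50, so (k) does not meet the standard.
  Not every element is met, so the beneficiary fails to carry Stage III.2.
So the trustee prevails on this issue.
Per-issue: Issue I → beneficiary; Issue II → beneficiary; Issue III → trustee. The beneficiary must prevail on at least one issue; overall, the beneficiary prevails.

beneficiary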